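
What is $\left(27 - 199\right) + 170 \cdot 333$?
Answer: $56438$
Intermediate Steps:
$\left(27 - 199\right) + 170 \cdot 333 = \left(27 - 199\right) + 56610 = -172 + 56610 = 56438$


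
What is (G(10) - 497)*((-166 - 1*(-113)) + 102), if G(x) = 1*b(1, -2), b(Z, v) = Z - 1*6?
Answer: -24598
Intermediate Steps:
b(Z, v) = -6 + Z (b(Z, v) = Z - 6 = -6 + Z)
G(x) = -5 (G(x) = 1*(-6 + 1) = 1*(-5) = -5)
(G(10) - 497)*((-166 - 1*(-113)) + 102) = (-5 - 497)*((-166 - 1*(-113)) + 102) = -502*((-166 + 113) + 102) = -502*(-53 + 102) = -502*49 = -24598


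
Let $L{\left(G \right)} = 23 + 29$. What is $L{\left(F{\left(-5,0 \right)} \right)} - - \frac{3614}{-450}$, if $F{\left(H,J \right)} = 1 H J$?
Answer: $\frac{9893}{225} \approx 43.969$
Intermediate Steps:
$F{\left(H,J \right)} = H J$
$L{\left(G \right)} = 52$
$L{\left(F{\left(-5,0 \right)} \right)} - - \frac{3614}{-450} = 52 - - \frac{3614}{-450} = 52 - \left(-3614\right) \left(- \frac{1}{450}\right) = 52 - \frac{1807}{225} = \frac{9893}{225}$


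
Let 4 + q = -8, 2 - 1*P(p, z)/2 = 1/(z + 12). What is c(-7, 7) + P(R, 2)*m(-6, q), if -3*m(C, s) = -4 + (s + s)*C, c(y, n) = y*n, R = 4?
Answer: -229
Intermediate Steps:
P(p, z) = 4 - 2/(12 + z) (P(p, z) = 4 - 2/(z + 12) = 4 - 2/(12 + z))
c(y, n) = n*y
q = -12 (q = -4 - 8 = -12)
m(C, s) = 4/3 - 2*C*s/3 (m(C, s) = -(-4 + (s + s)*C)/3 = -(-4 + (2*s)*C)/3 = -(-4 + 2*C*s)/3 = 4/3 - 2*C*s/3)
c(-7, 7) + P(R, 2)*m(-6, q) = 7*(-7) + (2*(23 + 2*2)/(12 + 2))*(4/3 - ⅔*(-6)*(-12)) = -49 + (2*(23 + 4)/14)*(4/3 - 48) = -49 + (2*(1/14)*27)*(-140/3) = -49 + (27/7)*(-140/3) = -49 - 180 = -229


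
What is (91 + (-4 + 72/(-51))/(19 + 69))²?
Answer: 1156748121/139876 ≈ 8269.8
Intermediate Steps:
(91 + (-4 + 72/(-51))/(19 + 69))² = (91 + (-4 + 72*(-1/51))/88)² = (91 + (-4 - 24/17)*(1/88))² = (91 - 92/17*1/88)² = (91 - 23/374)² = (34011/374)² = 1156748121/139876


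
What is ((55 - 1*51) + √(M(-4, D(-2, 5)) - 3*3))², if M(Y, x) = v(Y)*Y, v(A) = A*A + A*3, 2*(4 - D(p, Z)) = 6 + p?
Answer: -9 + 40*I ≈ -9.0 + 40.0*I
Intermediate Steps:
D(p, Z) = 1 - p/2 (D(p, Z) = 4 - (6 + p)/2 = 4 + (-3 - p/2) = 1 - p/2)
v(A) = A² + 3*A
M(Y, x) = Y²*(3 + Y) (M(Y, x) = (Y*(3 + Y))*Y = Y²*(3 + Y))
((55 - 1*51) + √(M(-4, D(-2, 5)) - 3*3))² = ((55 - 1*51) + √((-4)²*(3 - 4) - 3*3))² = ((55 - 51) + √(16*(-1) - 9))² = (4 + √(-16 - 9))² = (4 + √(-25))² = (4 + 5*I)²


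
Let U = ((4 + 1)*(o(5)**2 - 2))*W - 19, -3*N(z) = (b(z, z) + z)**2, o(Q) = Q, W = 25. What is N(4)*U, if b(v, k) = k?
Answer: -60928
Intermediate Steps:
N(z) = -4*z**2/3 (N(z) = -(z + z)**2/3 = -4*z**2/3)
U = 2856 (U = ((4 + 1)*(5**2 - 2))*25 - 19 = (5*(25 - 2))*25 - 19 = (5*23)*25 - 19 = 115*25 - 19 = 2875 - 19 = 2856)
N(4)*U = -4/3*4**2*2856 = -4/3*16*2856 = -64/3*2856 = -60928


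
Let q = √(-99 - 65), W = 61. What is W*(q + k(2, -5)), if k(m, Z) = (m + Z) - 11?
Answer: -854 + 122*I*√41 ≈ -854.0 + 781.18*I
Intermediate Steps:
k(m, Z) = -11 + Z + m (k(m, Z) = (Z + m) - 11 = -11 + Z + m)
q = 2*I*√41 (q = √(-164) = 2*I*√41 ≈ 12.806*I)
W*(q + k(2, -5)) = 61*(2*I*√41 + (-11 - 5 + 2)) = 61*(2*I*√41 - 14) = 61*(-14 + 2*I*√41) = -854 + 122*I*√41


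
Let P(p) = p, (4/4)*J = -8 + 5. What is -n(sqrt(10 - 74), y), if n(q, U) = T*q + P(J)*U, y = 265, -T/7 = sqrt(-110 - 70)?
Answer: 795 - 336*sqrt(5) ≈ 43.681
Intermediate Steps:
T = -42*I*sqrt(5) (T = -7*sqrt(-110 - 70) = -42*I*sqrt(5) ≈ -93.915*I)
J = -3 (J = -8 + 5 = -3)
n(q, U) = -3*U - 42*I*q*sqrt(5) (n(q, U) = (-42*I*sqrt(5))*q - 3*U = -42*I*q*sqrt(5) - 3*U = -3*U - 42*I*q*sqrt(5))
-n(sqrt(10 - 74), y) = -(-3*265 - 42*I*sqrt(10 - 74)*sqrt(5)) = -(-795 - 42*I*sqrt(-64)*sqrt(5)) = -(-795 - 42*I*8*I*sqrt(5)) = -(-795 + 336*sqrt(5)) = 795 - 336*sqrt(5)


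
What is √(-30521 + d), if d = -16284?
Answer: I*√46805 ≈ 216.34*I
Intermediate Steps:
√(-30521 + d) = √(-30521 - 16284) = √(-46805) = I*√46805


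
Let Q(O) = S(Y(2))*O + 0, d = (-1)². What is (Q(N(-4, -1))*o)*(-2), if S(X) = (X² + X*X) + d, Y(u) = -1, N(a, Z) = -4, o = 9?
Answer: 216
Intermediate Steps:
d = 1
S(X) = 1 + 2*X² (S(X) = (X² + X*X) + 1 = (X² + X²) + 1 = 2*X² + 1 = 1 + 2*X²)
Q(O) = 3*O (Q(O) = (1 + 2*(-1)²)*O + 0 = (1 + 2*1)*O + 0 = (1 + 2)*O + 0 = 3*O + 0 = 3*O)
(Q(N(-4, -1))*o)*(-2) = ((3*(-4))*9)*(-2) = -12*9*(-2) = -108*(-2) = 216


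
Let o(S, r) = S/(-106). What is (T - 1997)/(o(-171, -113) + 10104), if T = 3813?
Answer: 192496/1071195 ≈ 0.17970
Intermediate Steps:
o(S, r) = -S/106 (o(S, r) = S*(-1/106) = -S/106)
(T - 1997)/(o(-171, -113) + 10104) = (3813 - 1997)/(-1/106*(-171) + 10104) = 1816/(171/106 + 10104) = 1816/(1071195/106) = 1816*(106/1071195) = 192496/1071195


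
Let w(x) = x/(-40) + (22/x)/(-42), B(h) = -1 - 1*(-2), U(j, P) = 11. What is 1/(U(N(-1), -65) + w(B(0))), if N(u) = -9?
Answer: 840/8779 ≈ 0.095683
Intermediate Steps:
B(h) = 1 (B(h) = -1 + 2 = 1)
w(x) = -11/(21*x) - x/40 (w(x) = x*(-1/40) + (22/x)*(-1/42) = -x/40 - 11/(21*x) = -11/(21*x) - x/40)
1/(U(N(-1), -65) + w(B(0))) = 1/(11 + (-11/21/1 - 1/40*1)) = 1/(11 + (-11/21*1 - 1/40)) = 1/(11 + (-11/21 - 1/40)) = 1/(11 - 461/840) = 1/(8779/840) = 840/8779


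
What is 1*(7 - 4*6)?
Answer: -17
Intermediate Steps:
1*(7 - 4*6) = 1*(7 - 24) = 1*(-17) = -17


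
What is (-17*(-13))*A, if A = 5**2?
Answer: 5525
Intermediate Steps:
A = 25
(-17*(-13))*A = -17*(-13)*25 = 221*25 = 5525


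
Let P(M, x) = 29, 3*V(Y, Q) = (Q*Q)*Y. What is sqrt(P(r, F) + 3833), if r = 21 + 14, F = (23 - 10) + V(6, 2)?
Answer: sqrt(3862) ≈ 62.145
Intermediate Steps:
V(Y, Q) = Y*Q**2/3 (V(Y, Q) = ((Q*Q)*Y)/3 = (Q**2*Y)/3 = (Y*Q**2)/3 = Y*Q**2/3)
F = 21 (F = (23 - 10) + (1/3)*6*2**2 = 13 + (1/3)*6*4 = 13 + 8 = 21)
r = 35
sqrt(P(r, F) + 3833) = sqrt(29 + 3833) = sqrt(3862)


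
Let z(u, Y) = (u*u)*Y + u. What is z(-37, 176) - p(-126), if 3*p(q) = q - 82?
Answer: 722929/3 ≈ 2.4098e+5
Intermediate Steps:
p(q) = -82/3 + q/3 (p(q) = (q - 82)/3 = (-82 + q)/3 = -82/3 + q/3)
z(u, Y) = u + Y*u² (z(u, Y) = u²*Y + u = Y*u² + u = u + Y*u²)
z(-37, 176) - p(-126) = -37*(1 + 176*(-37)) - (-82/3 + (⅓)*(-126)) = -37*(1 - 6512) - (-82/3 - 42) = -37*(-6511) - 1*(-208/3) = 240907 + 208/3 = 722929/3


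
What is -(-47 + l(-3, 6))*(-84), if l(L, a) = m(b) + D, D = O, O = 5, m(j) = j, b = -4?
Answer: -3864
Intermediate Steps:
D = 5
l(L, a) = 1 (l(L, a) = -4 + 5 = 1)
-(-47 + l(-3, 6))*(-84) = -(-47 + 1)*(-84) = -(-46)*(-84) = -1*3864 = -3864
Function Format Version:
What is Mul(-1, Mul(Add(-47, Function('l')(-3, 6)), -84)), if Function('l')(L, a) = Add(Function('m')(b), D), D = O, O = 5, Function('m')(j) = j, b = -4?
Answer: -3864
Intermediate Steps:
D = 5
Function('l')(L, a) = 1 (Function('l')(L, a) = Add(-4, 5) = 1)
Mul(-1, Mul(Add(-47, Function('l')(-3, 6)), -84)) = Mul(-1, Mul(Add(-47, 1), -84)) = Mul(-1, Mul(-46, -84)) = Mul(-1, 3864) = -3864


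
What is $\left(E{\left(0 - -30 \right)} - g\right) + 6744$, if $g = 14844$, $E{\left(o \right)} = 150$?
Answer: $-7950$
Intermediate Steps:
$\left(E{\left(0 - -30 \right)} - g\right) + 6744 = \left(150 - 14844\right) + 6744 = -14694 + 6744 = -7950$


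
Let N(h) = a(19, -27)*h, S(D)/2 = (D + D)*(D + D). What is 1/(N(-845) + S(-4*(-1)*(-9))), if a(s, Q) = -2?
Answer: 1/12058 ≈ 8.2933e-5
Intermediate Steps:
S(D) = 8*D**2 (S(D) = 2*((D + D)*(D + D)) = 2*((2*D)*(2*D)) = 2*(4*D**2) = 8*D**2)
N(h) = -2*h
1/(N(-845) + S(-4*(-1)*(-9))) = 1/(-2*(-845) + 8*(-4*(-1)*(-9))**2) = 1/(1690 + 8*(4*(-9))**2) = 1/(1690 + 8*(-36)**2) = 1/(1690 + 8*1296) = 1/(1690 + 10368) = 1/12058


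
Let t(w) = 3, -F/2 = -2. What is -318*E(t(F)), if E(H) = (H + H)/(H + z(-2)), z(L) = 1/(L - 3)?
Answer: -4770/7 ≈ -681.43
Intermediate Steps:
F = 4 (F = -2*(-2) = 4)
z(L) = 1/(-3 + L)
E(H) = 2*H/(-⅕ + H) (E(H) = (H + H)/(H + 1/(-3 - 2)) = (2*H)/(H + 1/(-5)) = (2*H)/(H - ⅕) = (2*H)/(-⅕ + H) = 2*H/(-⅕ + H))
-318*E(t(F)) = -3180*3/(-1 + 5*3) = -3180*3/(-1 + 15) = -3180*3/14 = -318*15/7 = -4770/7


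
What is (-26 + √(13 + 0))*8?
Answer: -208 + 8*√13 ≈ -179.16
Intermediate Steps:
(-26 + √(13 + 0))*8 = (-26 + √13)*8 = -208 + 8*√13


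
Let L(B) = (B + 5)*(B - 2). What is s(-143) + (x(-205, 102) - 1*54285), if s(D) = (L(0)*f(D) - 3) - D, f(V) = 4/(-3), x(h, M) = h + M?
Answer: -162704/3 ≈ -54235.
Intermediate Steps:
x(h, M) = M + h
L(B) = (-2 + B)*(5 + B) (L(B) = (5 + B)*(-2 + B) = (-2 + B)*(5 + B))
f(V) = -4/3 (f(V) = 4*(-⅓) = -4/3)
s(D) = 31/3 - D (s(D) = ((-10 + 0² + 3*0)*(-4/3) - 3) - D = ((-10 + 0 + 0)*(-4/3) - 3) - D = (-10*(-4/3) - 3) - D = (40/3 - 3) - D = 31/3 - D)
s(-143) + (x(-205, 102) - 1*54285) = (31/3 - 1*(-143)) + ((102 - 205) - 1*54285) = (31/3 + 143) + (-103 - 54285) = 460/3 - 54388 = -162704/3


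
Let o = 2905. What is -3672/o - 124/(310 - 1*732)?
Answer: -594682/612955 ≈ -0.97019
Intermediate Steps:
-3672/o - 124/(310 - 1*732) = -3672/2905 - 124/(310 - 1*732) = -3672*1/2905 - 124/(310 - 732) = -3672/2905 - 124/(-422) = -3672/2905 - 124*(-1/422) = -3672/2905 + 62/211 = -594682/612955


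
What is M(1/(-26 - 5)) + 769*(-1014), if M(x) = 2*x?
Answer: -24172748/31 ≈ -7.7977e+5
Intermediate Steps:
M(1/(-26 - 5)) + 769*(-1014) = 2/(-26 - 5) + 769*(-1014) = 2/(-31) - 779766 = 2*(-1/31) - 779766 = -2/31 - 779766 = -24172748/31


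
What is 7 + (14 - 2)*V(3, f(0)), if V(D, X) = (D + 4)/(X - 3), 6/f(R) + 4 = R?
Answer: -35/3 ≈ -11.667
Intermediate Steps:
f(R) = 6/(-4 + R)
V(D, X) = (4 + D)/(-3 + X)
7 + (14 - 2)*V(3, f(0)) = 7 + (14 - 2)*((4 + 3)/(-3 + 6/(-4 + 0))) = 7 + 12*(7/(-3 + 6/(-4))) = 7 + 12*(7/(-3 + 6*(-¼))) = 7 + 12*(7/(-3 - 3/2)) = 7 + 12*(7/(-9/2)) = 7 + 12*(-2/9*7) = 7 + 12*(-14/9) = 7 - 56/3 = -35/3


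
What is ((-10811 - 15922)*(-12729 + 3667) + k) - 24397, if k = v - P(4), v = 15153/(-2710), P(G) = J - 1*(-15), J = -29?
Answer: 656443455577/2710 ≈ 2.4223e+8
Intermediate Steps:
P(G) = -14 (P(G) = -29 - 1*(-15) = -29 + 15 = -14)
v = -15153/2710 (v = 15153*(-1/2710) = -15153/2710 ≈ -5.5915)
k = 22787/2710 (k = -15153/2710 - 1*(-14) = -15153/2710 + 14 = 22787/2710 ≈ 8.4085)
((-10811 - 15922)*(-12729 + 3667) + k) - 24397 = ((-10811 - 15922)*(-12729 + 3667) + 22787/2710) - 24397 = (-26733*(-9062) + 22787/2710) - 24397 = (242254446 + 22787/2710) - 24397 = 656509571447/2710 - 24397 = 656443455577/2710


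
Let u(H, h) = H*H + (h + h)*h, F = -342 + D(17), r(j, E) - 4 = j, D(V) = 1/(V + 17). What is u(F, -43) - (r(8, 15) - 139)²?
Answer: 120816893/1156 ≈ 1.0451e+5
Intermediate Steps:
D(V) = 1/(17 + V)
r(j, E) = 4 + j
F = -11627/34 (F = -342 + 1/(17 + 17) = -342 + 1/34 = -11627/34 ≈ -341.97)
u(H, h) = H² + 2*h² (u(H, h) = H² + (2*h)*h = H² + 2*h²)
u(F, -43) - (r(8, 15) - 139)² = ((-11627/34)² + 2*(-43)²) - ((4 + 8) - 139)² = (135187129/1156 + 2*1849) - (12 - 139)² = (135187129/1156 + 3698) - 1*(-127)² = 139462017/1156 - 1*16129 = 139462017/1156 - 16129 = 120816893/1156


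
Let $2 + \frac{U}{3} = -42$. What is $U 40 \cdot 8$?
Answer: $-42240$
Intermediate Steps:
$U = -132$ ($U = -6 + 3 \left(-42\right) = -6 - 126 = -132$)
$U 40 \cdot 8 = \left(-132\right) 40 \cdot 8 = \left(-5280\right) 8 = -42240$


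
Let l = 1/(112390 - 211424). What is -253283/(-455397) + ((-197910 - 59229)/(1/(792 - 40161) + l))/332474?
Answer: 228285281098242125072/10477637334210867 ≈ 21788.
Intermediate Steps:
l = -1/99034 (l = 1/(-99034) = -1/99034 ≈ -1.0098e-5)
-253283/(-455397) + ((-197910 - 59229)/(1/(792 - 40161) + l))/332474 = -253283/(-455397) + ((-197910 - 59229)/(1/(792 - 40161) - 1/99034))/332474 = -253283*(-1/455397) - 257139/(1/(-39369) - 1/99034)*(1/332474) = 253283/455397 - 257139/(-1/39369 - 1/99034)*(1/332474) = 253283/455397 - 257139/(-138403/3898869546)*(1/332474) = 253283/455397 - 257139*(-3898869546/138403)*(1/332474) = 253283/455397 + (1002551416188894/138403)*(1/332474) = 253283/455397 + 501275708094447/23007699511 = 228285281098242125072/10477637334210867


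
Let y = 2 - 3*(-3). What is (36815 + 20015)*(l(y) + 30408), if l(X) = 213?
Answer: 1740191430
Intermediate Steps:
y = 11 (y = 2 + 9 = 11)
(36815 + 20015)*(l(y) + 30408) = (36815 + 20015)*(213 + 30408) = 56830*30621 = 1740191430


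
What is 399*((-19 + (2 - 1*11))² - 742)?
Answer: 16758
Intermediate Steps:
399*((-19 + (2 - 1*11))² - 742) = 399*((-19 + (2 - 11))² - 742) = 399*((-19 - 9)² - 742) = 399*((-28)² - 742) = 399*(784 - 742) = 399*42 = 16758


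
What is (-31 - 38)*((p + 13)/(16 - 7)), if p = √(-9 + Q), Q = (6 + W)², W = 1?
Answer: -299/3 - 46*√10/3 ≈ -148.16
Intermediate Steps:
Q = 49 (Q = (6 + 1)² = 7² = 49)
p = 2*√10 (p = √(-9 + 49) = √40 = 2*√10 ≈ 6.3246)
(-31 - 38)*((p + 13)/(16 - 7)) = (-31 - 38)*((2*√10 + 13)/(16 - 7)) = -69*(13 + 2*√10)/9 = -69*(13/9 + 2*√10/9) = -299/3 - 46*√10/3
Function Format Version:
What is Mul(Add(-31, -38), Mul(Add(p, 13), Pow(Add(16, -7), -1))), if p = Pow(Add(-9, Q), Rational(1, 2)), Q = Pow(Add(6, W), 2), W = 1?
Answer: Add(Rational(-299, 3), Mul(Rational(-46, 3), Pow(10, Rational(1, 2)))) ≈ -148.16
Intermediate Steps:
Q = 49 (Q = Pow(Add(6, 1), 2) = Pow(7, 2) = 49)
p = Mul(2, Pow(10, Rational(1, 2))) (p = Pow(Add(-9, 49), Rational(1, 2)) = Pow(40, Rational(1, 2)) = Mul(2, Pow(10, Rational(1, 2))) ≈ 6.3246)
Mul(Add(-31, -38), Mul(Add(p, 13), Pow(Add(16, -7), -1))) = Mul(Add(-31, -38), Mul(Add(Mul(2, Pow(10, Rational(1, 2))), 13), Pow(Add(16, -7), -1))) = Mul(-69, Mul(Add(13, Mul(2, Pow(10, Rational(1, 2)))), Pow(9, -1))) = Mul(-69, Mul(Add(13, Mul(2, Pow(10, Rational(1, 2)))), Rational(1, 9))) = Mul(-69, Add(Rational(13, 9), Mul(Rational(2, 9), Pow(10, Rational(1, 2))))) = Add(Rational(-299, 3), Mul(Rational(-46, 3), Pow(10, Rational(1, 2))))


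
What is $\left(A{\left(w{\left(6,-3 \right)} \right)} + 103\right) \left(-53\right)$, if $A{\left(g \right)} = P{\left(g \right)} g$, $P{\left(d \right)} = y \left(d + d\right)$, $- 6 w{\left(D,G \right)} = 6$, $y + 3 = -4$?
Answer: $-4717$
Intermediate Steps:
$y = -7$ ($y = -3 - 4 = -7$)
$w{\left(D,G \right)} = -1$ ($w{\left(D,G \right)} = \left(- \frac{1}{6}\right) 6 = -1$)
$P{\left(d \right)} = - 14 d$ ($P{\left(d \right)} = - 7 \left(d + d\right) = - 7 \cdot 2 d = - 14 d$)
$A{\left(g \right)} = - 14 g^{2}$ ($A{\left(g \right)} = - 14 g g = - 14 g^{2}$)
$\left(A{\left(w{\left(6,-3 \right)} \right)} + 103\right) \left(-53\right) = \left(- 14 \left(-1\right)^{2} + 103\right) \left(-53\right) = \left(\left(-14\right) 1 + 103\right) \left(-53\right) = \left(-14 + 103\right) \left(-53\right) = 89 \left(-53\right) = -4717$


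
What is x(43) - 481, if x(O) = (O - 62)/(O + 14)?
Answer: -1444/3 ≈ -481.33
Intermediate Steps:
x(O) = (-62 + O)/(14 + O)
x(43) - 481 = (-62 + 43)/(14 + 43) - 481 = -19/57 - 481 = (1/57)*(-19) - 481 = -⅓ - 481 = -1444/3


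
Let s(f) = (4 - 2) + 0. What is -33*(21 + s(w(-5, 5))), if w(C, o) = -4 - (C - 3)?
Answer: -759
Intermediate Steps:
w(C, o) = -1 - C (w(C, o) = -4 - (-3 + C) = -4 + (3 - C) = -1 - C)
s(f) = 2 (s(f) = 2 + 0 = 2)
-33*(21 + s(w(-5, 5))) = -33*(21 + 2) = -33*23 = -759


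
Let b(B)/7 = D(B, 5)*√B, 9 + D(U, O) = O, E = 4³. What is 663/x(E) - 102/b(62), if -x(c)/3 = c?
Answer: -221/64 + 51*√62/868 ≈ -2.9905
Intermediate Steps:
E = 64
x(c) = -3*c
D(U, O) = -9 + O
b(B) = -28*√B (b(B) = 7*((-9 + 5)*√B) = 7*(-4*√B) = -28*√B)
663/x(E) - 102/b(62) = 663/((-3*64)) - 102*(-√62/1736) = 663/(-192) - (-51)*√62/868 = 663*(-1/192) + 51*√62/868 = -221/64 + 51*√62/868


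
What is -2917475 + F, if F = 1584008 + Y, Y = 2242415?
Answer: 908948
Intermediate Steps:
F = 3826423 (F = 1584008 + 2242415 = 3826423)
-2917475 + F = -2917475 + 3826423 = 908948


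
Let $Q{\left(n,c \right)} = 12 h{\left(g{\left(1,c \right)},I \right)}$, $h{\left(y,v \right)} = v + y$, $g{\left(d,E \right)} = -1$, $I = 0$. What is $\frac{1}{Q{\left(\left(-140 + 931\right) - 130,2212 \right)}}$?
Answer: $- \frac{1}{12} \approx -0.083333$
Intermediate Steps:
$Q{\left(n,c \right)} = -12$ ($Q{\left(n,c \right)} = 12 \left(0 - 1\right) = 12 \left(-1\right) = -12$)
$\frac{1}{Q{\left(\left(-140 + 931\right) - 130,2212 \right)}} = \frac{1}{-12} = - \frac{1}{12}$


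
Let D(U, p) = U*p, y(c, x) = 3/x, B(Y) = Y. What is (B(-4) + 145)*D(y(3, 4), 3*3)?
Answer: 3807/4 ≈ 951.75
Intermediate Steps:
(B(-4) + 145)*D(y(3, 4), 3*3) = (-4 + 145)*((3/4)*(3*3)) = 141*((3*(1/4))*9) = 141*((3/4)*9) = 141*(27/4) = 3807/4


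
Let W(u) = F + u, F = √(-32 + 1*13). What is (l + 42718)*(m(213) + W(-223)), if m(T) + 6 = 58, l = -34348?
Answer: -1431270 + 8370*I*√19 ≈ -1.4313e+6 + 36484.0*I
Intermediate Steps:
F = I*√19 (F = √(-32 + 13) = √(-19) = I*√19 ≈ 4.3589*I)
W(u) = u + I*√19 (W(u) = I*√19 + u = u + I*√19)
m(T) = 52 (m(T) = -6 + 58 = 52)
(l + 42718)*(m(213) + W(-223)) = (-34348 + 42718)*(52 + (-223 + I*√19)) = 8370*(-171 + I*√19) = -1431270 + 8370*I*√19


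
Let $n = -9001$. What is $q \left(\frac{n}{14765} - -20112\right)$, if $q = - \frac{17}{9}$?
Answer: $- \frac{5048059543}{132885} \approx -37988.0$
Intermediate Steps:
$q = - \frac{17}{9}$ ($q = \left(-17\right) \frac{1}{9} = - \frac{17}{9} \approx -1.8889$)
$q \left(\frac{n}{14765} - -20112\right) = - \frac{17 \left(- \frac{9001}{14765} - -20112\right)}{9} = - \frac{17 \left(\left(-9001\right) \frac{1}{14765} + 20112\right)}{9} = - \frac{17 \left(- \frac{9001}{14765} + 20112\right)}{9} = \left(- \frac{17}{9}\right) \frac{296944679}{14765} = - \frac{5048059543}{132885}$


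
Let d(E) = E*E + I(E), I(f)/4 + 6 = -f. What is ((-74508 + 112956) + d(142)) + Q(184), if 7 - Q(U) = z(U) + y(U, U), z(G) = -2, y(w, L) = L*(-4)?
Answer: 58765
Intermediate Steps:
I(f) = -24 - 4*f (I(f) = -24 + 4*(-f) = -24 - 4*f)
y(w, L) = -4*L
d(E) = -24 + E² - 4*E (d(E) = E*E + (-24 - 4*E) = E² + (-24 - 4*E) = -24 + E² - 4*E)
Q(U) = 9 + 4*U (Q(U) = 7 - (-2 - 4*U) = 7 + (2 + 4*U) = 9 + 4*U)
((-74508 + 112956) + d(142)) + Q(184) = ((-74508 + 112956) + (-24 + 142² - 4*142)) + (9 + 4*184) = (38448 + (-24 + 20164 - 568)) + (9 + 736) = (38448 + 19572) + 745 = 58020 + 745 = 58765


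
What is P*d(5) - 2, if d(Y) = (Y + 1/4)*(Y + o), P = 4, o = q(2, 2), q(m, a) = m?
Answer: 145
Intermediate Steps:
o = 2
d(Y) = (2 + Y)*(1/4 + Y) (d(Y) = (Y + 1/4)*(Y + 2) = (Y + 1*(1/4))*(2 + Y) = (Y + 1/4)*(2 + Y) = (1/4 + Y)*(2 + Y) = (2 + Y)*(1/4 + Y))
P*d(5) - 2 = 4*(1/2 + 5**2 + (9/4)*5) - 2 = 4*(1/2 + 25 + 45/4) - 2 = 4*(147/4) - 2 = 147 - 2 = 145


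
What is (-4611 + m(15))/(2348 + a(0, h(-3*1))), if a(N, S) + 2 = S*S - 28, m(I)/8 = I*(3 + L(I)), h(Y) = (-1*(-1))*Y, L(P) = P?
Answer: -2451/2327 ≈ -1.0533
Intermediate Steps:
h(Y) = Y (h(Y) = 1*Y = Y)
m(I) = 8*I*(3 + I) (m(I) = 8*(I*(3 + I)) = 8*I*(3 + I))
a(N, S) = -30 + S**2 (a(N, S) = -2 + (S*S - 28) = -2 + (S**2 - 28) = -2 + (-28 + S**2) = -30 + S**2)
(-4611 + m(15))/(2348 + a(0, h(-3*1))) = (-4611 + 8*15*(3 + 15))/(2348 + (-30 + (-3*1)**2)) = (-4611 + 8*15*18)/(2348 + (-30 + (-3)**2)) = (-4611 + 2160)/(2348 + (-30 + 9)) = -2451/(2348 - 21) = -2451/2327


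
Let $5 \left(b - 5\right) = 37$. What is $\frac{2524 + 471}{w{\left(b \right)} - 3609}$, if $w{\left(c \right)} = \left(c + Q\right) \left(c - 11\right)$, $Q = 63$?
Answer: $- \frac{74875}{87586} \approx -0.85487$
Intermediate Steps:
$b = \frac{62}{5}$ ($b = 5 + \frac{1}{5} \cdot 37 = 5 + \frac{37}{5} = \frac{62}{5} \approx 12.4$)
$w{\left(c \right)} = \left(-11 + c\right) \left(63 + c\right)$ ($w{\left(c \right)} = \left(c + 63\right) \left(c - 11\right) = \left(63 + c\right) \left(-11 + c\right) = \left(-11 + c\right) \left(63 + c\right)$)
$\frac{2524 + 471}{w{\left(b \right)} - 3609} = \frac{2524 + 471}{\left(-693 + \left(\frac{62}{5}\right)^{2} + 52 \cdot \frac{62}{5}\right) - 3609} = \frac{2995}{\left(-693 + \frac{3844}{25} + \frac{3224}{5}\right) - 3609} = \frac{2995}{\frac{2639}{25} - 3609} = \frac{2995}{- \frac{87586}{25}} = 2995 \left(- \frac{25}{87586}\right) = - \frac{74875}{87586}$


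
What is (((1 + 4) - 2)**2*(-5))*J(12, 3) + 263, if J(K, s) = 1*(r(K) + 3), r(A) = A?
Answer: -412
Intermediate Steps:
J(K, s) = 3 + K (J(K, s) = 1*(K + 3) = 1*(3 + K) = 3 + K)
(((1 + 4) - 2)**2*(-5))*J(12, 3) + 263 = (((1 + 4) - 2)**2*(-5))*(3 + 12) + 263 = ((5 - 2)**2*(-5))*15 + 263 = (3**2*(-5))*15 + 263 = (9*(-5))*15 + 263 = -45*15 + 263 = -675 + 263 = -412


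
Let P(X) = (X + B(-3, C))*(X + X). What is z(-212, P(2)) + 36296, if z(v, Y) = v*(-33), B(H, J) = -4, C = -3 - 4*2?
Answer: 43292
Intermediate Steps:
C = -11 (C = -3 - 8 = -11)
P(X) = 2*X*(-4 + X) (P(X) = (X - 4)*(X + X) = (-4 + X)*(2*X) = 2*X*(-4 + X))
z(v, Y) = -33*v
z(-212, P(2)) + 36296 = -33*(-212) + 36296 = 6996 + 36296 = 43292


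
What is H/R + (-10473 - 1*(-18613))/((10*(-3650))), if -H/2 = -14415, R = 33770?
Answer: 3887036/6163025 ≈ 0.63070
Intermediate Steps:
H = 28830 (H = -2*(-14415) = 28830)
H/R + (-10473 - 1*(-18613))/((10*(-3650))) = 28830/33770 + (-10473 - 1*(-18613))/((10*(-3650))) = 28830*(1/33770) + (-10473 + 18613)/(-36500) = 2883/3377 + 8140*(-1/36500) = 2883/3377 - 407/1825 = 3887036/6163025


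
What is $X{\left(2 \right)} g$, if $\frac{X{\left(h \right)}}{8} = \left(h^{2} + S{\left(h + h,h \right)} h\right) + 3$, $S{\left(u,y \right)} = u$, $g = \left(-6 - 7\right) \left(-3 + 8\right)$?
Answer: $-7800$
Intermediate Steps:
$g = -65$ ($g = \left(-13\right) 5 = -65$)
$X{\left(h \right)} = 24 + 24 h^{2}$ ($X{\left(h \right)} = 8 \left(\left(h^{2} + \left(h + h\right) h\right) + 3\right) = 8 \left(\left(h^{2} + 2 h h\right) + 3\right) = 8 \left(\left(h^{2} + 2 h^{2}\right) + 3\right) = 8 \left(3 h^{2} + 3\right) = 8 \left(3 + 3 h^{2}\right) = 24 + 24 h^{2}$)
$X{\left(2 \right)} g = \left(24 + 24 \cdot 2^{2}\right) \left(-65\right) = \left(24 + 24 \cdot 4\right) \left(-65\right) = \left(24 + 96\right) \left(-65\right) = 120 \left(-65\right) = -7800$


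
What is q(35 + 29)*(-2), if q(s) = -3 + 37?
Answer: -68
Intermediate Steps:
q(s) = 34
q(35 + 29)*(-2) = 34*(-2) = -68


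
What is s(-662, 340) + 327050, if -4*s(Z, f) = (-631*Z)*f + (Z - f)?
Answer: -70358139/2 ≈ -3.5179e+7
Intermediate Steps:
s(Z, f) = -Z/4 + f/4 + 631*Z*f/4 (s(Z, f) = -((-631*Z)*f + (Z - f))/4 = -(-631*Z*f + (Z - f))/4 = -(Z - f - 631*Z*f)/4 = -Z/4 + f/4 + 631*Z*f/4)
s(-662, 340) + 327050 = (-1/4*(-662) + (1/4)*340 + (631/4)*(-662)*340) + 327050 = (331/2 + 85 - 35506370) + 327050 = -71012239/2 + 327050 = -70358139/2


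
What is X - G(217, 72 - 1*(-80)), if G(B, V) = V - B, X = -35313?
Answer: -35248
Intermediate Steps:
X - G(217, 72 - 1*(-80)) = -35313 - ((72 - 1*(-80)) - 1*217) = -35313 - ((72 + 80) - 217) = -35313 - (152 - 217) = -35313 - 1*(-65) = -35313 + 65 = -35248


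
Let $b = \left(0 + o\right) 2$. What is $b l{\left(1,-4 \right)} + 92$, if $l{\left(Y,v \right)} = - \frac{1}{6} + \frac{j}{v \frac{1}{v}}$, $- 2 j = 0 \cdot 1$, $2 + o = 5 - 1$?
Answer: $\frac{274}{3} \approx 91.333$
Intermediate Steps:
$o = 2$ ($o = -2 + \left(5 - 1\right) = -2 + 4 = 2$)
$b = 4$ ($b = \left(0 + 2\right) 2 = 2 \cdot 2 = 4$)
$j = 0$ ($j = - \frac{0 \cdot 1}{2} = \left(- \frac{1}{2}\right) 0 = 0$)
$l{\left(Y,v \right)} = - \frac{1}{6}$ ($l{\left(Y,v \right)} = - \frac{1}{6} + \frac{0}{v \frac{1}{v}} = \left(-1\right) \frac{1}{6} + \frac{0}{1} = - \frac{1}{6} + 0 \cdot 1 = - \frac{1}{6} + 0 = - \frac{1}{6}$)
$b l{\left(1,-4 \right)} + 92 = 4 \left(- \frac{1}{6}\right) + 92 = - \frac{2}{3} + 92 = \frac{274}{3}$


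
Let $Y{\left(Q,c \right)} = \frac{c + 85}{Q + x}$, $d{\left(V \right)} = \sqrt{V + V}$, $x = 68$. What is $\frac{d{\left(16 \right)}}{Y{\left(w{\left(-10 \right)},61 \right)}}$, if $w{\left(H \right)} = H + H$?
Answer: $\frac{96 \sqrt{2}}{73} \approx 1.8598$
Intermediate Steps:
$d{\left(V \right)} = \sqrt{2} \sqrt{V}$ ($d{\left(V \right)} = \sqrt{2 V} = \sqrt{2} \sqrt{V}$)
$w{\left(H \right)} = 2 H$
$Y{\left(Q,c \right)} = \frac{85 + c}{68 + Q}$ ($Y{\left(Q,c \right)} = \frac{c + 85}{Q + 68} = \frac{85 + c}{68 + Q}$)
$\frac{d{\left(16 \right)}}{Y{\left(w{\left(-10 \right)},61 \right)}} = \frac{\sqrt{2} \sqrt{16}}{\frac{1}{68 + 2 \left(-10\right)} \left(85 + 61\right)} = \frac{\sqrt{2} \cdot 4}{\frac{1}{68 - 20} \cdot 146} = \frac{4 \sqrt{2}}{\frac{1}{48} \cdot 146} = \frac{4 \sqrt{2}}{\frac{73}{24}} = 4 \sqrt{2} \cdot \frac{24}{73} = \frac{96 \sqrt{2}}{73}$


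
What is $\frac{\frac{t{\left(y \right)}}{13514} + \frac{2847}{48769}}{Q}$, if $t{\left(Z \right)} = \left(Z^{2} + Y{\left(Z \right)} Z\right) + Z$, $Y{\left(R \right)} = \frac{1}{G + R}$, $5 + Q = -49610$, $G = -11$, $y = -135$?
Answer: $- \frac{134429596743}{4774123139408140} \approx -2.8158 \cdot 10^{-5}$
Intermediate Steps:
$Q = -49615$ ($Q = -5 - 49610 = -49615$)
$Y{\left(R \right)} = \frac{1}{-11 + R}$
$t{\left(Z \right)} = Z + Z^{2} + \frac{Z}{-11 + Z}$ ($t{\left(Z \right)} = \left(Z^{2} + \frac{Z}{-11 + Z}\right) + Z = Z + Z^{2} + \frac{Z}{-11 + Z}$)
$\frac{\frac{t{\left(y \right)}}{13514} + \frac{2847}{48769}}{Q} = \frac{\frac{\left(-135\right) \frac{1}{-11 - 135} \left(1 + \left(1 - 135\right) \left(-11 - 135\right)\right)}{13514} + \frac{2847}{48769}}{-49615} = \left(- \frac{135 \left(1 - -19564\right)}{-146} \cdot \frac{1}{13514} + 2847 \cdot \frac{1}{48769}\right) \left(- \frac{1}{49615}\right) = \left(\left(-135\right) \left(- \frac{1}{146}\right) \left(1 + 19564\right) \frac{1}{13514} + \frac{2847}{48769}\right) \left(- \frac{1}{49615}\right) = \left(\left(-135\right) \left(- \frac{1}{146}\right) 19565 \cdot \frac{1}{13514} + \frac{2847}{48769}\right) \left(- \frac{1}{49615}\right) = \left(\frac{2641275}{146} \cdot \frac{1}{13514} + \frac{2847}{48769}\right) \left(- \frac{1}{49615}\right) = \left(\frac{2641275}{1973044} + \frac{2847}{48769}\right) \left(- \frac{1}{49615}\right) = \frac{134429596743}{96223382836} \left(- \frac{1}{49615}\right) = - \frac{134429596743}{4774123139408140}$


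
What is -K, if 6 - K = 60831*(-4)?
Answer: -243330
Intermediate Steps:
K = 243330 (K = 6 - 60831*(-4) = 6 - 1*(-243324) = 6 + 243324 = 243330)
-K = -1*243330 = -243330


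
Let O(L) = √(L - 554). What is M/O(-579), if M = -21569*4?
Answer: 86276*I*√1133/1133 ≈ 2563.2*I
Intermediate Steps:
O(L) = √(-554 + L)
M = -86276
M/O(-579) = -86276/√(-554 - 579) = -86276*(-I*√1133/1133) = -(-86276)*I*√1133/1133 = 86276*I*√1133/1133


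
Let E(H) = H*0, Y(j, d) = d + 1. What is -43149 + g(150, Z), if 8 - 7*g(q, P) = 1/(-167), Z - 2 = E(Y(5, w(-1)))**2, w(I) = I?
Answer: -7205692/167 ≈ -43148.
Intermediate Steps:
Y(j, d) = 1 + d
E(H) = 0
Z = 2 (Z = 2 + 0**2 = 2 + 0 = 2)
g(q, P) = 191/167 (g(q, P) = 8/7 - 1/7/(-167) = 8/7 - 1/7*(-1/167) = 8/7 + 1/1169 = 191/167)
-43149 + g(150, Z) = -43149 + 191/167 = -7205692/167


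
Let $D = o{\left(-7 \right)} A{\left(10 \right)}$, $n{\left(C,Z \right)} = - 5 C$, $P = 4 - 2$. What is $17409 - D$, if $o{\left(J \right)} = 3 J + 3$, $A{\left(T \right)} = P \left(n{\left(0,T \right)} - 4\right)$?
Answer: $17265$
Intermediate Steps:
$P = 2$ ($P = 4 - 2 = 2$)
$A{\left(T \right)} = -8$ ($A{\left(T \right)} = 2 \left(\left(-5\right) 0 - 4\right) = 2 \left(0 - 4\right) = 2 \left(-4\right) = -8$)
$o{\left(J \right)} = 3 + 3 J$
$D = 144$ ($D = \left(3 + 3 \left(-7\right)\right) \left(-8\right) = \left(3 - 21\right) \left(-8\right) = \left(-18\right) \left(-8\right) = 144$)
$17409 - D = 17409 - 144 = 17265$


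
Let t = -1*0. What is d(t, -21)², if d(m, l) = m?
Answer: 0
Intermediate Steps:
t = 0
d(t, -21)² = 0² = 0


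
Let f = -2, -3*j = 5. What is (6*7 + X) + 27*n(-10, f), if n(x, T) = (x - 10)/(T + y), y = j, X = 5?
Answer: 2137/11 ≈ 194.27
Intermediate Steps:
j = -5/3 (j = -⅓*5 = -5/3 ≈ -1.6667)
y = -5/3 ≈ -1.6667
n(x, T) = (-10 + x)/(-5/3 + T) (n(x, T) = (x - 10)/(T - 5/3) = (-10 + x)/(-5/3 + T))
(6*7 + X) + 27*n(-10, f) = (6*7 + 5) + 27*(3*(-10 - 10)/(-5 + 3*(-2))) = (42 + 5) + 27*(3*(-20)/(-5 - 6)) = 47 + 27*(3*(-20)/(-11)) = 47 + 27*(3*(-1/11)*(-20)) = 47 + 27*(60/11) = 47 + 1620/11 = 2137/11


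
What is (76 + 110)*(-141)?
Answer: -26226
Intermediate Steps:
(76 + 110)*(-141) = 186*(-141) = -26226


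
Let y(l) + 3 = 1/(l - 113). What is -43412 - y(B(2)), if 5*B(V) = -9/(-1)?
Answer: -24135399/556 ≈ -43409.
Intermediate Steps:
B(V) = 9/5 (B(V) = (-9/(-1))/5 = (-9*(-1))/5 = (⅕)*9 = 9/5)
y(l) = -3 + 1/(-113 + l) (y(l) = -3 + 1/(l - 113) = -3 + 1/(-113 + l))
-43412 - y(B(2)) = -43412 - (340 - 3*9/5)/(-113 + 9/5) = -43412 - (340 - 27/5)/(-556/5) = -43412 - (-5)*1673/(556*5) = -43412 - 1*(-1673/556) = -43412 + 1673/556 = -24135399/556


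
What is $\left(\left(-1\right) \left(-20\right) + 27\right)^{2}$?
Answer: $2209$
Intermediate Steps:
$\left(\left(-1\right) \left(-20\right) + 27\right)^{2} = \left(20 + 27\right)^{2} = 47^{2} = 2209$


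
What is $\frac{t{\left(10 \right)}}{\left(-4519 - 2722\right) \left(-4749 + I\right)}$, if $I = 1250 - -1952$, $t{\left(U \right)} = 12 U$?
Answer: $\frac{120}{11201827} \approx 1.0713 \cdot 10^{-5}$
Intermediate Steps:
$I = 3202$ ($I = 1250 + 1952 = 3202$)
$\frac{t{\left(10 \right)}}{\left(-4519 - 2722\right) \left(-4749 + I\right)} = \frac{12 \cdot 10}{\left(-4519 - 2722\right) \left(-4749 + 3202\right)} = \frac{120}{\left(-7241\right) \left(-1547\right)} = \frac{120}{11201827}$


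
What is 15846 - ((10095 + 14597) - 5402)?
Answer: -3444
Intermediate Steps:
15846 - ((10095 + 14597) - 5402) = 15846 - (24692 - 5402) = 15846 - 1*19290 = 15846 - 19290 = -3444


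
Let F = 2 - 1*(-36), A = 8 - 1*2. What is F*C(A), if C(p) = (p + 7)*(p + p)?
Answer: 5928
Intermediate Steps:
A = 6 (A = 8 - 2 = 6)
F = 38 (F = 2 + 36 = 38)
C(p) = 2*p*(7 + p) (C(p) = (7 + p)*(2*p) = 2*p*(7 + p))
F*C(A) = 38*(2*6*(7 + 6)) = 38*(2*6*13) = 38*156 = 5928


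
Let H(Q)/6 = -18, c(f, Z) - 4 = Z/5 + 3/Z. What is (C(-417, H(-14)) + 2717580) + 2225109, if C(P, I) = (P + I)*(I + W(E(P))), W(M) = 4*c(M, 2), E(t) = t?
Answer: 4986999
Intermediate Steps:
c(f, Z) = 4 + 3/Z + Z/5 (c(f, Z) = 4 + (Z/5 + 3/Z) = 4 + (3/Z + Z/5) = 4 + 3/Z + Z/5)
W(M) = 118/5 (W(M) = 4*(4 + 3/2 + (1/5)*2) = 4*(4 + 3*(1/2) + 2/5) = 4*(4 + 3/2 + 2/5) = 4*(59/10) = 118/5)
H(Q) = -108 (H(Q) = 6*(-18) = -108)
C(P, I) = (118/5 + I)*(I + P) (C(P, I) = (P + I)*(I + 118/5) = (I + P)*(118/5 + I) = (118/5 + I)*(I + P))
(C(-417, H(-14)) + 2717580) + 2225109 = (((-108)**2 + (118/5)*(-108) + (118/5)*(-417) - 108*(-417)) + 2717580) + 2225109 = ((11664 - 12744/5 - 49206/5 + 45036) + 2717580) + 2225109 = (44310 + 2717580) + 2225109 = 2761890 + 2225109 = 4986999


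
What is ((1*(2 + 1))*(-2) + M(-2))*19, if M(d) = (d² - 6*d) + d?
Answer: 152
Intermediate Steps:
M(d) = d² - 5*d
((1*(2 + 1))*(-2) + M(-2))*19 = ((1*(2 + 1))*(-2) - 2*(-5 - 2))*19 = ((1*3)*(-2) - 2*(-7))*19 = (3*(-2) + 14)*19 = (-6 + 14)*19 = 8*19 = 152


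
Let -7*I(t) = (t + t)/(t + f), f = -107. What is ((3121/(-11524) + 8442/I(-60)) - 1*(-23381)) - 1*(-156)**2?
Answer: -1198415632/14405 ≈ -83194.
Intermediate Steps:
I(t) = -2*t/(7*(-107 + t)) (I(t) = -(t + t)/(7*(t - 107)) = -2*t/(7*(-107 + t)))
((3121/(-11524) + 8442/I(-60)) - 1*(-23381)) - 1*(-156)**2 = ((3121/(-11524) + 8442/((-2*(-60)/(-749 + 7*(-60))))) - 1*(-23381)) - 1*(-156)**2 = ((3121*(-1/11524) + 8442/((-2*(-60)/(-749 - 420)))) + 23381) - 1*24336 = ((-3121/11524 + 8442/((-2*(-60)/(-1169)))) + 23381) - 24336 = ((-3121/11524 + 8442/((-2*(-60)*(-1/1169)))) + 23381) - 24336 = ((-3121/11524 + 8442/(-120/1169)) + 23381) - 24336 = ((-3121/11524 + 8442*(-1169/120)) + 23381) - 24336 = ((-3121/11524 - 1644783/20) + 23381) - 24336 = (-1184658857/14405 + 23381) - 24336 = -847855552/14405 - 24336 = -1198415632/14405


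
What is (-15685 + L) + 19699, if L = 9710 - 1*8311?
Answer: 5413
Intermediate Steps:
L = 1399 (L = 9710 - 8311 = 1399)
(-15685 + L) + 19699 = (-15685 + 1399) + 19699 = -14286 + 19699 = 5413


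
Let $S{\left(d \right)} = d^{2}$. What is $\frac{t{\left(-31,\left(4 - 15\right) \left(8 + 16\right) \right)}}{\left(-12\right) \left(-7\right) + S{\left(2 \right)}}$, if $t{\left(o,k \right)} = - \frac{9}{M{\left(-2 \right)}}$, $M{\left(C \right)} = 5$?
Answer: $- \frac{9}{440} \approx -0.020455$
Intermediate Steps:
$t{\left(o,k \right)} = - \frac{9}{5}$
$\frac{t{\left(-31,\left(4 - 15\right) \left(8 + 16\right) \right)}}{\left(-12\right) \left(-7\right) + S{\left(2 \right)}} = - \frac{9}{5 \left(\left(-12\right) \left(-7\right) + 2^{2}\right)} = - \frac{9}{5 \left(84 + 4\right)} = - \frac{9}{5 \cdot 88} = \left(- \frac{9}{5}\right) \frac{1}{88} = - \frac{9}{440}$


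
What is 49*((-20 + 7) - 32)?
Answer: -2205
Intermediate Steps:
49*((-20 + 7) - 32) = 49*(-13 - 32) = 49*(-45) = -2205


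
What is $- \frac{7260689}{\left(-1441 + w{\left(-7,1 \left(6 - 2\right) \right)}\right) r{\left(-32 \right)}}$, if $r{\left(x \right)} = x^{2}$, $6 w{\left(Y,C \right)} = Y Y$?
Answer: $\frac{21782067}{4401664} \approx 4.9486$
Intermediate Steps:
$w{\left(Y,C \right)} = \frac{Y^{2}}{6}$ ($w{\left(Y,C \right)} = \frac{Y Y}{6} = \frac{Y^{2}}{6}$)
$- \frac{7260689}{\left(-1441 + w{\left(-7,1 \left(6 - 2\right) \right)}\right) r{\left(-32 \right)}} = - \frac{7260689}{\left(-1441 + \frac{\left(-7\right)^{2}}{6}\right) \left(-32\right)^{2}} = - \frac{7260689}{\left(-1441 + \frac{1}{6} \cdot 49\right) 1024} = - \frac{7260689}{\left(-1441 + \frac{49}{6}\right) 1024} = - \frac{7260689}{\left(- \frac{8597}{6}\right) 1024} = - \frac{7260689}{- \frac{4401664}{3}} = \left(-7260689\right) \left(- \frac{3}{4401664}\right) = \frac{21782067}{4401664}$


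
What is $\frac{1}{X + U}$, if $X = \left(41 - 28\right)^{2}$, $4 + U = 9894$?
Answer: $\frac{1}{10059} \approx 9.9413 \cdot 10^{-5}$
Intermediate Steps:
$U = 9890$ ($U = -4 + 9894 = 9890$)
$X = 169$ ($X = 13^{2} = 169$)
$\frac{1}{X + U} = \frac{1}{169 + 9890} = \frac{1}{10059}$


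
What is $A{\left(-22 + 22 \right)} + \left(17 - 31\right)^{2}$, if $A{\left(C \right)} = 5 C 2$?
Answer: $196$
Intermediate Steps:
$A{\left(C \right)} = 10 C$
$A{\left(-22 + 22 \right)} + \left(17 - 31\right)^{2} = 10 \left(-22 + 22\right) + \left(17 - 31\right)^{2} = 10 \cdot 0 + \left(-14\right)^{2} = 0 + 196 = 196$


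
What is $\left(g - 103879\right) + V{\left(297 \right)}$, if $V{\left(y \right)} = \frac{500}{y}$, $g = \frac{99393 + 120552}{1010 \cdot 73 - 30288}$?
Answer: $- \frac{1340188276181}{12902274} \approx -1.0387 \cdot 10^{5}$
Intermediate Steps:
$g = \frac{219945}{43442}$ ($g = \frac{219945}{73730 - 30288} = \frac{219945}{43442} \approx 5.063$)
$\left(g - 103879\right) + V{\left(297 \right)} = \left(\frac{219945}{43442} - 103879\right) + \frac{500}{297} = - \frac{4512491573}{43442} + 500 \cdot \frac{1}{297} = - \frac{4512491573}{43442} + \frac{500}{297} = - \frac{1340188276181}{12902274}$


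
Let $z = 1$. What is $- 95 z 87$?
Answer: $-8265$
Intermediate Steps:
$- 95 z 87 = \left(-95\right) 1 \cdot 87 = \left(-95\right) 87 = -8265$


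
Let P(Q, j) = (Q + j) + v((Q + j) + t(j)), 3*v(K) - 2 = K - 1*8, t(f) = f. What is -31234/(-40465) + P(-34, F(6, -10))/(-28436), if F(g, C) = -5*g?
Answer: 669081463/862997055 ≈ 0.77530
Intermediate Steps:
v(K) = -2 + K/3 (v(K) = 2/3 + (K - 1*8)/3 = 2/3 + (K - 8)/3 = 2/3 + (-8 + K)/3 = 2/3 + (-8/3 + K/3) = -2 + K/3)
P(Q, j) = -2 + 4*Q/3 + 5*j/3 (P(Q, j) = (Q + j) + (-2 + ((Q + j) + j)/3) = (Q + j) + (-2 + (Q + 2*j)/3) = (Q + j) + (-2 + (Q/3 + 2*j/3)) = (Q + j) + (-2 + Q/3 + 2*j/3) = -2 + 4*Q/3 + 5*j/3)
-31234/(-40465) + P(-34, F(6, -10))/(-28436) = -31234/(-40465) + (-2 + (4/3)*(-34) + 5*(-5*6)/3)/(-28436) = -31234*(-1/40465) + (-2 - 136/3 + (5/3)*(-30))*(-1/28436) = 31234/40465 + (-2 - 136/3 - 50)*(-1/28436) = 31234/40465 - 292/3*(-1/28436) = 31234/40465 + 73/21327 = 669081463/862997055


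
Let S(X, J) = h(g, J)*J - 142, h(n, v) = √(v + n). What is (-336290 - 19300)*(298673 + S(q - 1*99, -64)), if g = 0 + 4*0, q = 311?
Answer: -106154638290 + 182062080*I ≈ -1.0615e+11 + 1.8206e+8*I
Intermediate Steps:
g = 0 (g = 0 + 0 = 0)
h(n, v) = √(n + v)
S(X, J) = -142 + J^(3/2) (S(X, J) = √(0 + J)*J - 142 = √J*J - 142 = J^(3/2) - 142 = -142 + J^(3/2))
(-336290 - 19300)*(298673 + S(q - 1*99, -64)) = (-336290 - 19300)*(298673 + (-142 + (-64)^(3/2))) = -355590*(298673 + (-142 - 512*I)) = -355590*(298531 - 512*I) = -106154638290 + 182062080*I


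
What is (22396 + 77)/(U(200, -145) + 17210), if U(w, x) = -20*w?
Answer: 22473/13210 ≈ 1.7012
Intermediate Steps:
(22396 + 77)/(U(200, -145) + 17210) = (22396 + 77)/(-20*200 + 17210) = 22473/(-4000 + 17210) = 22473/13210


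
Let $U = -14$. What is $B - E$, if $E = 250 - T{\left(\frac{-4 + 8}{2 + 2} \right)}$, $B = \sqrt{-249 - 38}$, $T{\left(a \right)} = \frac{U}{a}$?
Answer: $-264 + i \sqrt{287} \approx -264.0 + 16.941 i$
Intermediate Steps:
$T{\left(a \right)} = - \frac{14}{a}$
$B = i \sqrt{287}$ ($B = \sqrt{-287} = i \sqrt{287} \approx 16.941 i$)
$E = 264$ ($E = 250 - - \frac{14}{\left(-4 + 8\right) \frac{1}{2 + 2}} = 250 - - \frac{14}{4 \cdot \frac{1}{4}} = 250 - - \frac{14}{1} = 250 - \left(-14\right) 1 = 250 - -14 = 250 + 14 = 264$)
$B - E = i \sqrt{287} - 264 = -264 + i \sqrt{287}$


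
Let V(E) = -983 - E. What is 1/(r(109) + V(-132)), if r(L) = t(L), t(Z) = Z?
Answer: -1/742 ≈ -0.0013477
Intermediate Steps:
r(L) = L
1/(r(109) + V(-132)) = 1/(109 + (-983 - 1*(-132))) = 1/(109 + (-983 + 132)) = 1/(109 - 851) = 1/(-742) = -1/742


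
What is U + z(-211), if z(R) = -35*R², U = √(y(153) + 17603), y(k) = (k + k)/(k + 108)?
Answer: -1558235 + √14805109/29 ≈ -1.5581e+6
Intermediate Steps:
y(k) = 2*k/(108 + k) (y(k) = (2*k)/(108 + k) = 2*k/(108 + k))
U = √14805109/29 (U = √(2*153/(108 + 153) + 17603) = √(2*153/261 + 17603) = √(2*153*(1/261) + 17603) = √(34/29 + 17603) = √(510521/29) = √14805109/29 ≈ 132.68)
U + z(-211) = √14805109/29 - 35*(-211)² = √14805109/29 - 35*44521 = √14805109/29 - 1558235 = -1558235 + √14805109/29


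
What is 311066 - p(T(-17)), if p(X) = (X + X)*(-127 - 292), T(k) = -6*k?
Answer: 396542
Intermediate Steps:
p(X) = -838*X (p(X) = (2*X)*(-419) = -838*X)
311066 - p(T(-17)) = 311066 - (-838)*(-6*(-17)) = 311066 - (-838)*102 = 311066 - 1*(-85476) = 311066 + 85476 = 396542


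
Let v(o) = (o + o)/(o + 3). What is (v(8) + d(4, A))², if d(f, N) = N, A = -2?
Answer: 36/121 ≈ 0.29752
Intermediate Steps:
v(o) = 2*o/(3 + o) (v(o) = (2*o)/(3 + o) = 2*o/(3 + o))
(v(8) + d(4, A))² = (2*8/(3 + 8) - 2)² = (2*8/11 - 2)² = (2*8*(1/11) - 2)² = (16/11 - 2)² = (-6/11)² = 36/121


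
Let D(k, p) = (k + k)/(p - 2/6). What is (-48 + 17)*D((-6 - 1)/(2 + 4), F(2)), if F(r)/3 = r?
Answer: 217/17 ≈ 12.765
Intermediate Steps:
F(r) = 3*r
D(k, p) = 2*k/(-⅓ + p) (D(k, p) = (2*k)/(p - 2*⅙) = (2*k)/(p - ⅓) = (2*k)/(-⅓ + p) = 2*k/(-⅓ + p))
(-48 + 17)*D((-6 - 1)/(2 + 4), F(2)) = (-48 + 17)*(6*((-6 - 1)/(2 + 4))/(-1 + 3*(3*2))) = -186*(-7/6)/(-1 + 3*6) = -186*(-7*⅙)/(-1 + 18) = -186*(-7)/(6*17) = -31*(-7/17) = 217/17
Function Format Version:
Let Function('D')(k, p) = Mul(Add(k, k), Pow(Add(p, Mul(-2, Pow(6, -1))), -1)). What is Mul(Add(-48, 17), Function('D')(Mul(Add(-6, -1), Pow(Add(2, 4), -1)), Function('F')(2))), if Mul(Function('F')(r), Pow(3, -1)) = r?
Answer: Rational(217, 17) ≈ 12.765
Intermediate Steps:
Function('F')(r) = Mul(3, r)
Function('D')(k, p) = Mul(2, k, Pow(Add(Rational(-1, 3), p), -1)) (Function('D')(k, p) = Mul(Mul(2, k), Pow(Add(p, Mul(-2, Rational(1, 6))), -1)) = Mul(Mul(2, k), Pow(Add(p, Rational(-1, 3)), -1)) = Mul(Mul(2, k), Pow(Add(Rational(-1, 3), p), -1)) = Mul(2, k, Pow(Add(Rational(-1, 3), p), -1)))
Mul(Add(-48, 17), Function('D')(Mul(Add(-6, -1), Pow(Add(2, 4), -1)), Function('F')(2))) = Mul(Add(-48, 17), Mul(6, Mul(Add(-6, -1), Pow(Add(2, 4), -1)), Pow(Add(-1, Mul(3, Mul(3, 2))), -1))) = Mul(-31, Mul(6, Mul(-7, Pow(6, -1)), Pow(Add(-1, Mul(3, 6)), -1))) = Mul(-31, Mul(6, Mul(-7, Rational(1, 6)), Pow(Add(-1, 18), -1))) = Mul(-31, Mul(6, Rational(-7, 6), Pow(17, -1))) = Mul(-31, Mul(6, Rational(-7, 6), Rational(1, 17))) = Mul(-31, Rational(-7, 17)) = Rational(217, 17)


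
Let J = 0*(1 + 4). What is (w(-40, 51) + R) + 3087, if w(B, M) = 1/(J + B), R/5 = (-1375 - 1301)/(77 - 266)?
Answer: 7957577/2520 ≈ 3157.8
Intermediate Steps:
R = 4460/63 (R = 5*((-1375 - 1301)/(77 - 266)) = 5*(-2676/(-189)) = 5*(-2676*(-1/189)) = 5*(892/63) = 4460/63 ≈ 70.794)
J = 0 (J = 0*5 = 0)
w(B, M) = 1/B (w(B, M) = 1/(0 + B) = 1/B)
(w(-40, 51) + R) + 3087 = (1/(-40) + 4460/63) + 3087 = (-1/40 + 4460/63) + 3087 = 178337/2520 + 3087 = 7957577/2520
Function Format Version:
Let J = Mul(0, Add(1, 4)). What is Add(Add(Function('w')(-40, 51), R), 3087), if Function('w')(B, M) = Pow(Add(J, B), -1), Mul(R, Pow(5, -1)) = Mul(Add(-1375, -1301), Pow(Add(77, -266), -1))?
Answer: Rational(7957577, 2520) ≈ 3157.8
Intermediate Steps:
R = Rational(4460, 63) (R = Mul(5, Mul(Add(-1375, -1301), Pow(Add(77, -266), -1))) = Mul(5, Mul(-2676, Pow(-189, -1))) = Mul(5, Mul(-2676, Rational(-1, 189))) = Mul(5, Rational(892, 63)) = Rational(4460, 63) ≈ 70.794)
J = 0 (J = Mul(0, 5) = 0)
Function('w')(B, M) = Pow(B, -1) (Function('w')(B, M) = Pow(Add(0, B), -1) = Pow(B, -1))
Add(Add(Function('w')(-40, 51), R), 3087) = Add(Add(Pow(-40, -1), Rational(4460, 63)), 3087) = Add(Add(Rational(-1, 40), Rational(4460, 63)), 3087) = Add(Rational(178337, 2520), 3087) = Rational(7957577, 2520)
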